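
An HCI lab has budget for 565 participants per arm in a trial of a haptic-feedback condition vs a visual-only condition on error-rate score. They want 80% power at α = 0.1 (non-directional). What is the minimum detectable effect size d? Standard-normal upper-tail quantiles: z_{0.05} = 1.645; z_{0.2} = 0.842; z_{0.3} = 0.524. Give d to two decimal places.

For two independent groups of n = 565 each: d_min = (z_{α/2} + z_β)·√(2/n).
z-sum = 1.645 + 0.842 = 2.487.
d_min = 2.487 × √(2/565) = 2.487 × 0.0595 = 0.148.

d_min ≈ 0.15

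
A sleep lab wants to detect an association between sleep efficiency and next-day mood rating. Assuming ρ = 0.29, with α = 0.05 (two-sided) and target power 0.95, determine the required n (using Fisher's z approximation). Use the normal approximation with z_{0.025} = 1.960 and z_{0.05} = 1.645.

n = 149

Fisher's z: C = ½·ln((1+r)/(1−r)) = ½·ln(1.8169) = 0.2986.
n = ((z_{α/2} + z_β)/C)² + 3.
(1.960 + 1.645) / 0.2986 = 3.605 / 0.2986 = 12.073.
n = 12.073² + 3 = 145.76 + 3 = 148.8.
Round up.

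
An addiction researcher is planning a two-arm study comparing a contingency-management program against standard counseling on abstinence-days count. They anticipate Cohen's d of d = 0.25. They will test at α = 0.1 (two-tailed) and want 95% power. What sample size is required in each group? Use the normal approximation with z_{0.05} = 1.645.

n = 347 per group

For two independent groups with equal n: n = 2·((z_{α/2} + z_β) / d)².
z_{α/2} + z_β = 1.645 + 1.645 = 3.290.
n = 2 × (3.290 / 0.25)² = 2 × 13.160² = 2 × 173.19 = 346.4.
Round up to the next whole participant.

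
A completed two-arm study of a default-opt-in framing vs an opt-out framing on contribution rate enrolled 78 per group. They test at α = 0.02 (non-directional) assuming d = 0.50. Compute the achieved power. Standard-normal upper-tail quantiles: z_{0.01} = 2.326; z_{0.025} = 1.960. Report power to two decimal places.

For two equal groups, power = Φ(d·√(n/2) − z_{α/2}).
d·√(n/2) = 0.50 × √(78/2) = 0.50 × 6.245 = 3.122.
z_β = 3.122 − 2.326 = 0.796.
Power = Φ(0.796) = 0.787.

power ≈ 0.79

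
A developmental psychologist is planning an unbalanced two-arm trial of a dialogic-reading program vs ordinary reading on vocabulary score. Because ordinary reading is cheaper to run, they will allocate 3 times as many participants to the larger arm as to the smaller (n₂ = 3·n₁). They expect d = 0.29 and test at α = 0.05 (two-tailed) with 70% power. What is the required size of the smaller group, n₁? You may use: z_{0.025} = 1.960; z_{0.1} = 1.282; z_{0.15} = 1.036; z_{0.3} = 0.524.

With allocation ratio k = n₂/n₁ = 3, Var(x̄₁−x̄₂) = σ²(1/n₁ + 1/(k·n₁)) = σ²·(k+1)/(k·n₁).
So n₁ = (1 + 1/k)·((z_{α/2} + z_β)/d)² = 1.333 × (2.484/0.29)².
n₁ = 1.333 × 73.37 = 97.8.
Round up: n₁ = 98, giving n₂ = 3 × 98 = 294.

n₁ = 98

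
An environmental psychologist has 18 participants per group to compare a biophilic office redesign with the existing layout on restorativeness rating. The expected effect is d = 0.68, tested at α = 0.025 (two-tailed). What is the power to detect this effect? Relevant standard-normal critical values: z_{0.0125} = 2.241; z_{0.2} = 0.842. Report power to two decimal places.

power ≈ 0.42

For two equal groups, power = Φ(d·√(n/2) − z_{α/2}).
d·√(n/2) = 0.68 × √(18/2) = 0.68 × 3.000 = 2.040.
z_β = 2.040 − 2.241 = -0.201.
Power = Φ(-0.201) = 0.420.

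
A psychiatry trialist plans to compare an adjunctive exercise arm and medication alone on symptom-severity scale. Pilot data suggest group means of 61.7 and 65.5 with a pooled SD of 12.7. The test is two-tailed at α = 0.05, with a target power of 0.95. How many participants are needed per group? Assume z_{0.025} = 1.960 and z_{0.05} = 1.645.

Cohen's d = |M₁ − M₂| / SD_pooled = |61.7 − 65.5| / 12.7 = 3.8 / 12.7 = 0.299.
For two independent groups with equal n: n = 2·((z_{α/2} + z_β) / d)².
z_{α/2} + z_β = 1.960 + 1.645 = 3.605.
n = 2 × (3.605 / 0.299)² = 2 × 12.057² = 2 × 145.37 = 290.7.
Round up to the next whole participant.

n = 291 per group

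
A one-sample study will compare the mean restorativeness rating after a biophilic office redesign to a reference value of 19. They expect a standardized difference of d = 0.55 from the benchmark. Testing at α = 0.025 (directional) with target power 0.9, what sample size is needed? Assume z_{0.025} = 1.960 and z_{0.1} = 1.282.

For a one-sample test: n = ((z_{α} + z_β) / d)².
z_{α} + z_β = 1.960 + 1.282 = 3.242.
n = (3.242 / 0.55)² = 5.895² = 34.75.
Round up.

n = 35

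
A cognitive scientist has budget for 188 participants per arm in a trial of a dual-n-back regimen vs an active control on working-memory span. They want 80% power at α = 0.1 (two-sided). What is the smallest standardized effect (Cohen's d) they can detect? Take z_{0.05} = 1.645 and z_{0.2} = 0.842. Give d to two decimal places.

d_min ≈ 0.26

For two independent groups of n = 188 each: d_min = (z_{α/2} + z_β)·√(2/n).
z-sum = 1.645 + 0.842 = 2.487.
d_min = 2.487 × √(2/188) = 2.487 × 0.1031 = 0.257.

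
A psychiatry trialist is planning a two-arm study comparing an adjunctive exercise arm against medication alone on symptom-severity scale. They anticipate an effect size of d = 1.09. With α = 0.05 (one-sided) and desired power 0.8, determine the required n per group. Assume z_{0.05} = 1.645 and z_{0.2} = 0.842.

For two independent groups with equal n: n = 2·((z_{α} + z_β) / d)².
z_{α} + z_β = 1.645 + 0.842 = 2.487.
n = 2 × (2.487 / 1.09)² = 2 × 2.282² = 2 × 5.21 = 10.4.
Round up to the next whole participant.

n = 11 per group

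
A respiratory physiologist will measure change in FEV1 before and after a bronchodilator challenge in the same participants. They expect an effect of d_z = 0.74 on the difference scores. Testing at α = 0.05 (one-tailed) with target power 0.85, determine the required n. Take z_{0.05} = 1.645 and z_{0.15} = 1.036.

For a paired (one-sample on differences) test: n = ((z_{α} + z_β) / d)².
z_{α} + z_β = 1.645 + 1.036 = 2.681.
n = (2.681 / 0.74)² = 3.623² = 13.13.
Round up.

n = 14 pairs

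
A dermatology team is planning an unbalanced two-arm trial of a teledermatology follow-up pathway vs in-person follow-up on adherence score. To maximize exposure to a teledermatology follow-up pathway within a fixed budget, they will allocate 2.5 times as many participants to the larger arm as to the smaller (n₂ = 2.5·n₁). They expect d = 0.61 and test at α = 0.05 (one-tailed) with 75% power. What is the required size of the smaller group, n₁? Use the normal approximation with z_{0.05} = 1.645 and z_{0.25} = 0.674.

With allocation ratio k = n₂/n₁ = 2.5, Var(x̄₁−x̄₂) = σ²(1/n₁ + 1/(k·n₁)) = σ²·(k+1)/(k·n₁).
So n₁ = (1 + 1/k)·((z_{α} + z_β)/d)² = 1.400 × (2.319/0.61)².
n₁ = 1.400 × 14.45 = 20.2.
Round up: n₁ = 21, giving n₂ = ⌈2.5 × 21⌉ = ⌈52.5⌉ = 53.

n₁ = 21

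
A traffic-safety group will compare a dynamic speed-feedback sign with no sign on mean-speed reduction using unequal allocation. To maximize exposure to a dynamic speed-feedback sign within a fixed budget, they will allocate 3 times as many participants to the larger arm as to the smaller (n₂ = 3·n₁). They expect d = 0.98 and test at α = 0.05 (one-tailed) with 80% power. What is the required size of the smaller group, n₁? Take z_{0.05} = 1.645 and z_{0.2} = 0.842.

n₁ = 9

With allocation ratio k = n₂/n₁ = 3, Var(x̄₁−x̄₂) = σ²(1/n₁ + 1/(k·n₁)) = σ²·(k+1)/(k·n₁).
So n₁ = (1 + 1/k)·((z_{α} + z_β)/d)² = 1.333 × (2.487/0.98)².
n₁ = 1.333 × 6.44 = 8.6.
Round up: n₁ = 9, giving n₂ = 3 × 9 = 27.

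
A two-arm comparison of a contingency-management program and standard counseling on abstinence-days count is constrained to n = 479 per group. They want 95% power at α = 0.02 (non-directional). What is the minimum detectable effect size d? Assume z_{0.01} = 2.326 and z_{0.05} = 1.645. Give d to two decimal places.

For two independent groups of n = 479 each: d_min = (z_{α/2} + z_β)·√(2/n).
z-sum = 2.326 + 1.645 = 3.971.
d_min = 3.971 × √(2/479) = 3.971 × 0.0646 = 0.257.

d_min ≈ 0.26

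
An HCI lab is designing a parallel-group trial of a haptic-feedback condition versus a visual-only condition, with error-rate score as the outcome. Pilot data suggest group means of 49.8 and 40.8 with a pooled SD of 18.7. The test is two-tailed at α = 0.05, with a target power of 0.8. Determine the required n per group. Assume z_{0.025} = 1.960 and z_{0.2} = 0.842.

n = 68 per group

Cohen's d = |M₁ − M₂| / SD_pooled = |49.8 − 40.8| / 18.7 = 9.0 / 18.7 = 0.481.
For two independent groups with equal n: n = 2·((z_{α/2} + z_β) / d)².
z_{α/2} + z_β = 1.960 + 0.842 = 2.802.
n = 2 × (2.802 / 0.481)² = 2 × 5.825² = 2 × 33.93 = 67.9.
Round up to the next whole participant.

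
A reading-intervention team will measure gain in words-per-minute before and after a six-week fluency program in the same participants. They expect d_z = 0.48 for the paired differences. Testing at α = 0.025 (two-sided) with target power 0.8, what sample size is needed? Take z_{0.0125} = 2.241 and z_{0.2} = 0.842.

For a paired (one-sample on differences) test: n = ((z_{α/2} + z_β) / d)².
z_{α/2} + z_β = 2.241 + 0.842 = 3.083.
n = (3.083 / 0.48)² = 6.423² = 41.25.
Round up.

n = 42 pairs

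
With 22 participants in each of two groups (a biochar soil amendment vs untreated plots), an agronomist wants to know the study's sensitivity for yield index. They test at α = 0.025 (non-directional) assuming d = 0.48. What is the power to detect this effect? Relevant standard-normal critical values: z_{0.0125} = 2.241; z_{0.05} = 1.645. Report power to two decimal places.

For two equal groups, power = Φ(d·√(n/2) − z_{α/2}).
d·√(n/2) = 0.48 × √(22/2) = 0.48 × 3.317 = 1.592.
z_β = 1.592 − 2.241 = -0.649.
Power = Φ(-0.649) = 0.258.

power ≈ 0.26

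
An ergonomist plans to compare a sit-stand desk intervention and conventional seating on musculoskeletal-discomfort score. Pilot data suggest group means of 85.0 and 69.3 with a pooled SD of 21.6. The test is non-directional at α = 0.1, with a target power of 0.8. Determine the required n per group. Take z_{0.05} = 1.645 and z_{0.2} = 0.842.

Cohen's d = |M₁ − M₂| / SD_pooled = |85.0 − 69.3| / 21.6 = 15.7 / 21.6 = 0.727.
For two independent groups with equal n: n = 2·((z_{α/2} + z_β) / d)².
z_{α/2} + z_β = 1.645 + 0.842 = 2.487.
n = 2 × (2.487 / 0.727)² = 2 × 3.421² = 2 × 11.70 = 23.4.
Round up to the next whole participant.

n = 24 per group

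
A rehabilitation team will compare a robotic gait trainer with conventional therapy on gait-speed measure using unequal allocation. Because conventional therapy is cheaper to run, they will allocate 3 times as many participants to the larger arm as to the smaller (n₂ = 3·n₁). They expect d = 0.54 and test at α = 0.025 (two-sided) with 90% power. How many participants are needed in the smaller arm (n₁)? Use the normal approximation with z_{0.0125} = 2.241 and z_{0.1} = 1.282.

n₁ = 57

With allocation ratio k = n₂/n₁ = 3, Var(x̄₁−x̄₂) = σ²(1/n₁ + 1/(k·n₁)) = σ²·(k+1)/(k·n₁).
So n₁ = (1 + 1/k)·((z_{α/2} + z_β)/d)² = 1.333 × (3.523/0.54)².
n₁ = 1.333 × 42.56 = 56.8.
Round up: n₁ = 57, giving n₂ = 3 × 57 = 171.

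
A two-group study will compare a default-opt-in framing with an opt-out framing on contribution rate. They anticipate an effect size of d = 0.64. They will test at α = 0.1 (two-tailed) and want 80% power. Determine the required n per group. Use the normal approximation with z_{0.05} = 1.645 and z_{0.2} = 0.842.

For two independent groups with equal n: n = 2·((z_{α/2} + z_β) / d)².
z_{α/2} + z_β = 1.645 + 0.842 = 2.487.
n = 2 × (2.487 / 0.64)² = 2 × 3.886² = 2 × 15.10 = 30.2.
Round up to the next whole participant.

n = 31 per group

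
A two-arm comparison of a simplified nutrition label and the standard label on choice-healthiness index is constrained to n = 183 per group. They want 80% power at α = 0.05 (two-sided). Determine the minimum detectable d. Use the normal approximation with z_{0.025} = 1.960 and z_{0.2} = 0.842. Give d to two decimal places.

For two independent groups of n = 183 each: d_min = (z_{α/2} + z_β)·√(2/n).
z-sum = 1.960 + 0.842 = 2.802.
d_min = 2.802 × √(2/183) = 2.802 × 0.1045 = 0.293.

d_min ≈ 0.29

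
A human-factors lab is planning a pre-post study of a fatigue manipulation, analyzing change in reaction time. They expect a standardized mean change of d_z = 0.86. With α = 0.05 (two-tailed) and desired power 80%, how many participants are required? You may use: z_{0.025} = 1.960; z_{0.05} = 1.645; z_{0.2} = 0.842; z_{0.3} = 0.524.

n = 11 pairs

For a paired (one-sample on differences) test: n = ((z_{α/2} + z_β) / d)².
z_{α/2} + z_β = 1.960 + 0.842 = 2.802.
n = (2.802 / 0.86)² = 3.258² = 10.62.
Round up.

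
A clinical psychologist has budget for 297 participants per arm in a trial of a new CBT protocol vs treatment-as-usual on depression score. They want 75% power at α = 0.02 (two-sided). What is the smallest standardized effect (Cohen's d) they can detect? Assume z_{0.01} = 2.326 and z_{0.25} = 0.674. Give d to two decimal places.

d_min ≈ 0.25

For two independent groups of n = 297 each: d_min = (z_{α/2} + z_β)·√(2/n).
z-sum = 2.326 + 0.674 = 3.000.
d_min = 3.000 × √(2/297) = 3.000 × 0.0821 = 0.246.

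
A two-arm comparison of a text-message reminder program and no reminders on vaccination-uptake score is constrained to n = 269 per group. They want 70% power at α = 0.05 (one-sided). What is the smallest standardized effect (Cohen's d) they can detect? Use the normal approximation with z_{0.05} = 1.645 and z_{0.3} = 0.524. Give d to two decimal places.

d_min ≈ 0.19

For two independent groups of n = 269 each: d_min = (z_{α} + z_β)·√(2/n).
z-sum = 1.645 + 0.524 = 2.169.
d_min = 2.169 × √(2/269) = 2.169 × 0.0862 = 0.187.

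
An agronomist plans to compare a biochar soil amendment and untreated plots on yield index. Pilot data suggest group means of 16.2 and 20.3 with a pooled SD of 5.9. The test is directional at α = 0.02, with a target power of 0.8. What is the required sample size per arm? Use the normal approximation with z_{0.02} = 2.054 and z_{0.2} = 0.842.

n = 35 per group

Cohen's d = |M₁ − M₂| / SD_pooled = |16.2 − 20.3| / 5.9 = 4.1 / 5.9 = 0.695.
For two independent groups with equal n: n = 2·((z_{α} + z_β) / d)².
z_{α} + z_β = 2.054 + 0.842 = 2.896.
n = 2 × (2.896 / 0.695)² = 2 × 4.167² = 2 × 17.36 = 34.7.
Round up to the next whole participant.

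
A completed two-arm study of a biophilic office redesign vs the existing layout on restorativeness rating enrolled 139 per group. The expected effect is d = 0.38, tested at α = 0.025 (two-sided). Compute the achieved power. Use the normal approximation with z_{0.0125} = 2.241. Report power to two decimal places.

For two equal groups, power = Φ(d·√(n/2) − z_{α/2}).
d·√(n/2) = 0.38 × √(139/2) = 0.38 × 8.337 = 3.168.
z_β = 3.168 − 2.241 = 0.927.
Power = Φ(0.927) = 0.823.

power ≈ 0.82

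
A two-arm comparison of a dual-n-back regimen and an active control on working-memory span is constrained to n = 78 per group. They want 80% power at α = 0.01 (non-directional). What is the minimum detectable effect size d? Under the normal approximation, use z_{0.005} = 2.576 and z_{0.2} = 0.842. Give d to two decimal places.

d_min ≈ 0.55

For two independent groups of n = 78 each: d_min = (z_{α/2} + z_β)·√(2/n).
z-sum = 2.576 + 0.842 = 3.418.
d_min = 3.418 × √(2/78) = 3.418 × 0.1601 = 0.547.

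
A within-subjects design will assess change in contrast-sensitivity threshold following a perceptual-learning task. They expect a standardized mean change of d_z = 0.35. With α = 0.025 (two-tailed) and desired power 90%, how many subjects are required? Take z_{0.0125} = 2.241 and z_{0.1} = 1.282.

n = 102 pairs

For a paired (one-sample on differences) test: n = ((z_{α/2} + z_β) / d)².
z_{α/2} + z_β = 2.241 + 1.282 = 3.523.
n = (3.523 / 0.35)² = 10.066² = 101.32.
Round up.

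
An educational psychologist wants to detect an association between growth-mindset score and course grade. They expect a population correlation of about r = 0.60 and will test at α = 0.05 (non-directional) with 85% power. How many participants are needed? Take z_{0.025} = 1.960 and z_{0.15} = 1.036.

Fisher's z: C = ½·ln((1+r)/(1−r)) = ½·ln(4.0000) = 0.6931.
n = ((z_{α/2} + z_β)/C)² + 3.
(1.960 + 1.036) / 0.6931 = 2.996 / 0.6931 = 4.323.
n = 4.323² + 3 = 18.68 + 3 = 21.7.
Round up.

n = 22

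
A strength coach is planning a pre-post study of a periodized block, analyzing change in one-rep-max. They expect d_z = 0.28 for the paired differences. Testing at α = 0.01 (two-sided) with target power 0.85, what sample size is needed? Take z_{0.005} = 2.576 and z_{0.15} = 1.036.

For a paired (one-sample on differences) test: n = ((z_{α/2} + z_β) / d)².
z_{α/2} + z_β = 2.576 + 1.036 = 3.612.
n = (3.612 / 0.28)² = 12.900² = 166.41.
Round up.

n = 167 pairs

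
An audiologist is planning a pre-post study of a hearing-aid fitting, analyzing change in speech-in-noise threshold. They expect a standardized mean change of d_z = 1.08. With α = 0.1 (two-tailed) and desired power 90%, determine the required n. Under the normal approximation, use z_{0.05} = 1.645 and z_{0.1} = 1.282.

n = 8 pairs

For a paired (one-sample on differences) test: n = ((z_{α/2} + z_β) / d)².
z_{α/2} + z_β = 1.645 + 1.282 = 2.927.
n = (2.927 / 1.08)² = 2.710² = 7.35.
Round up.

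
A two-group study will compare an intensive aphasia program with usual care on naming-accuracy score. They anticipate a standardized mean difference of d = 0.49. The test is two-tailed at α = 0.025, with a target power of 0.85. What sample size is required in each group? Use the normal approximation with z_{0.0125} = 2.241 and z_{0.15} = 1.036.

n = 90 per group

For two independent groups with equal n: n = 2·((z_{α/2} + z_β) / d)².
z_{α/2} + z_β = 2.241 + 1.036 = 3.277.
n = 2 × (3.277 / 0.49)² = 2 × 6.688² = 2 × 44.73 = 89.5.
Round up to the next whole participant.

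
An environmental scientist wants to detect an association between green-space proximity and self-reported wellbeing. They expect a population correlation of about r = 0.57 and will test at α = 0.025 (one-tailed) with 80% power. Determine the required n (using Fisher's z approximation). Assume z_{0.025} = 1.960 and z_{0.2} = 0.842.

Fisher's z: C = ½·ln((1+r)/(1−r)) = ½·ln(3.6512) = 0.6475.
n = ((z_{α} + z_β)/C)² + 3.
(1.960 + 0.842) / 0.6475 = 2.802 / 0.6475 = 4.327.
n = 4.327² + 3 = 18.73 + 3 = 21.7.
Round up.

n = 22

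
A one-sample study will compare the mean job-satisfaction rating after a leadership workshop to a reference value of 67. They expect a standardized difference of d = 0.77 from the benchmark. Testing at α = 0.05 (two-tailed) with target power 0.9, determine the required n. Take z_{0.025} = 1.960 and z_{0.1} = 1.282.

n = 18

For a one-sample test: n = ((z_{α/2} + z_β) / d)².
z_{α/2} + z_β = 1.960 + 1.282 = 3.242.
n = (3.242 / 0.77)² = 4.210² = 17.73.
Round up.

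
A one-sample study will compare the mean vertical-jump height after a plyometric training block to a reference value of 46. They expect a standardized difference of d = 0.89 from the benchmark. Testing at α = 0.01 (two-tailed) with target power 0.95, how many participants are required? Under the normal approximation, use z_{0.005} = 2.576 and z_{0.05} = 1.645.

n = 23

For a one-sample test: n = ((z_{α/2} + z_β) / d)².
z_{α/2} + z_β = 2.576 + 1.645 = 4.221.
n = (4.221 / 0.89)² = 4.743² = 22.49.
Round up.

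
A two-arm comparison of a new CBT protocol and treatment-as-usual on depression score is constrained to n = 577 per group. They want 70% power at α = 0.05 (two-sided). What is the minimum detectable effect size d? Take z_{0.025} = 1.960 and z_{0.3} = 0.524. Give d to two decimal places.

d_min ≈ 0.15

For two independent groups of n = 577 each: d_min = (z_{α/2} + z_β)·√(2/n).
z-sum = 1.960 + 0.524 = 2.484.
d_min = 2.484 × √(2/577) = 2.484 × 0.0589 = 0.146.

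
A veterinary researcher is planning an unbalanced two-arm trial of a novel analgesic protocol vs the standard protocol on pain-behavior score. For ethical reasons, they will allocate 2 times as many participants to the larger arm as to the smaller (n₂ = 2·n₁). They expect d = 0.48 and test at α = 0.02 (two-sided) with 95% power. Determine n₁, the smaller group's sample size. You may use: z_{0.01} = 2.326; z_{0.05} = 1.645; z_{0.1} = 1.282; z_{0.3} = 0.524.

n₁ = 103

With allocation ratio k = n₂/n₁ = 2, Var(x̄₁−x̄₂) = σ²(1/n₁ + 1/(k·n₁)) = σ²·(k+1)/(k·n₁).
So n₁ = (1 + 1/k)·((z_{α/2} + z_β)/d)² = 1.500 × (3.971/0.48)².
n₁ = 1.500 × 68.44 = 102.7.
Round up: n₁ = 103, giving n₂ = 2 × 103 = 206.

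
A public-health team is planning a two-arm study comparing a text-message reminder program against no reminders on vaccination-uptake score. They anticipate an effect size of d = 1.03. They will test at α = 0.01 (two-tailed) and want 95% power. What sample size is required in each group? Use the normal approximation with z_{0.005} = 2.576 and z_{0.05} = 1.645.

For two independent groups with equal n: n = 2·((z_{α/2} + z_β) / d)².
z_{α/2} + z_β = 2.576 + 1.645 = 4.221.
n = 2 × (4.221 / 1.03)² = 2 × 4.098² = 2 × 16.79 = 33.6.
Round up to the next whole participant.

n = 34 per group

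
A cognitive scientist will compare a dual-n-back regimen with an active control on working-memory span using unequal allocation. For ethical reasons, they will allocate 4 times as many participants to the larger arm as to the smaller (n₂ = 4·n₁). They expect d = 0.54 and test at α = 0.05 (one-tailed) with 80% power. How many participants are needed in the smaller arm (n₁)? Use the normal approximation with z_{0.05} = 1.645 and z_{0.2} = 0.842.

With allocation ratio k = n₂/n₁ = 4, Var(x̄₁−x̄₂) = σ²(1/n₁ + 1/(k·n₁)) = σ²·(k+1)/(k·n₁).
So n₁ = (1 + 1/k)·((z_{α} + z_β)/d)² = 1.250 × (2.487/0.54)².
n₁ = 1.250 × 21.21 = 26.5.
Round up: n₁ = 27, giving n₂ = 4 × 27 = 108.

n₁ = 27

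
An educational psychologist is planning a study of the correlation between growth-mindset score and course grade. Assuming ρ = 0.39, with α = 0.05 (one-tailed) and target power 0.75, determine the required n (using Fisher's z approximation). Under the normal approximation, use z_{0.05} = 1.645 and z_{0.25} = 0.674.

Fisher's z: C = ½·ln((1+r)/(1−r)) = ½·ln(2.2787) = 0.4118.
n = ((z_{α} + z_β)/C)² + 3.
(1.645 + 0.674) / 0.4118 = 2.319 / 0.4118 = 5.631.
n = 5.631² + 3 = 31.71 + 3 = 34.7.
Round up.

n = 35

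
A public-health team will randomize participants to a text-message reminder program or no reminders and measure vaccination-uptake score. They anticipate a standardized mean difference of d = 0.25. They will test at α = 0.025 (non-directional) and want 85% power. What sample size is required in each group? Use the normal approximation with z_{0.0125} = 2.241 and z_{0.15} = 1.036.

For two independent groups with equal n: n = 2·((z_{α/2} + z_β) / d)².
z_{α/2} + z_β = 2.241 + 1.036 = 3.277.
n = 2 × (3.277 / 0.25)² = 2 × 13.108² = 2 × 171.82 = 343.6.
Round up to the next whole participant.

n = 344 per group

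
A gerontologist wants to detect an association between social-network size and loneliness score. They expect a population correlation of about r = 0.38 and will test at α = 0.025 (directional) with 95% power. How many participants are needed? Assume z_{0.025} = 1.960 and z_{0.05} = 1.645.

n = 85

Fisher's z: C = ½·ln((1+r)/(1−r)) = ½·ln(2.2258) = 0.4001.
n = ((z_{α} + z_β)/C)² + 3.
(1.960 + 1.645) / 0.4001 = 3.605 / 0.4001 = 9.010.
n = 9.010² + 3 = 81.18 + 3 = 84.2.
Round up.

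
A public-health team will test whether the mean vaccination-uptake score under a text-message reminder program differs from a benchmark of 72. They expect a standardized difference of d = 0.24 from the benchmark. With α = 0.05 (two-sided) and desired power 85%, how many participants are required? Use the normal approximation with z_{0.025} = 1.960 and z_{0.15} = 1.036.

For a one-sample test: n = ((z_{α/2} + z_β) / d)².
z_{α/2} + z_β = 1.960 + 1.036 = 2.996.
n = (2.996 / 0.24)² = 12.483² = 155.83.
Round up.

n = 156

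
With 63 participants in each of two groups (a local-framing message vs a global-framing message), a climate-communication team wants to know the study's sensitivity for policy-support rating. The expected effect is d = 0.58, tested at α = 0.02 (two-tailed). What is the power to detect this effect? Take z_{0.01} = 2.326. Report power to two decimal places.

power ≈ 0.82

For two equal groups, power = Φ(d·√(n/2) − z_{α/2}).
d·√(n/2) = 0.58 × √(63/2) = 0.58 × 5.612 = 3.255.
z_β = 3.255 − 2.326 = 0.929.
Power = Φ(0.929) = 0.824.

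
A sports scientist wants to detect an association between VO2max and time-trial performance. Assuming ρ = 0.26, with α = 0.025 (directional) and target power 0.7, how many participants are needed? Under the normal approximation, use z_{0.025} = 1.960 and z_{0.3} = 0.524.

n = 91

Fisher's z: C = ½·ln((1+r)/(1−r)) = ½·ln(1.7027) = 0.2661.
n = ((z_{α} + z_β)/C)² + 3.
(1.960 + 0.524) / 0.2661 = 2.484 / 0.2661 = 9.335.
n = 9.335² + 3 = 87.14 + 3 = 90.1.
Round up.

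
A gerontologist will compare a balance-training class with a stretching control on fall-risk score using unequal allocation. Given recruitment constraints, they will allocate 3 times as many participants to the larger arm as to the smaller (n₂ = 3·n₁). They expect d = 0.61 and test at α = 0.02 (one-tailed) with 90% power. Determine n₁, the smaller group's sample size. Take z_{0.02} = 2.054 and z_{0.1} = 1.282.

With allocation ratio k = n₂/n₁ = 3, Var(x̄₁−x̄₂) = σ²(1/n₁ + 1/(k·n₁)) = σ²·(k+1)/(k·n₁).
So n₁ = (1 + 1/k)·((z_{α} + z_β)/d)² = 1.333 × (3.336/0.61)².
n₁ = 1.333 × 29.91 = 39.9.
Round up: n₁ = 40, giving n₂ = 3 × 40 = 120.

n₁ = 40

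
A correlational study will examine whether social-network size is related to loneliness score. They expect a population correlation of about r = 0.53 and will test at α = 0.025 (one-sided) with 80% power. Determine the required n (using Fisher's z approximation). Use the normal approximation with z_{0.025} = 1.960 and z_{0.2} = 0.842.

Fisher's z: C = ½·ln((1+r)/(1−r)) = ½·ln(3.2553) = 0.5901.
n = ((z_{α} + z_β)/C)² + 3.
(1.960 + 0.842) / 0.5901 = 2.802 / 0.5901 = 4.748.
n = 4.748² + 3 = 22.55 + 3 = 25.5.
Round up.

n = 26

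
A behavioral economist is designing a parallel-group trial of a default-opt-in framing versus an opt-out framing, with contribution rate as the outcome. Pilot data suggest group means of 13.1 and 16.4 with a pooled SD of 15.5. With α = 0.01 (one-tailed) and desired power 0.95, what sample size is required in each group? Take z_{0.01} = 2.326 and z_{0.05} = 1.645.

Cohen's d = |M₁ − M₂| / SD_pooled = |13.1 − 16.4| / 15.5 = 3.3 / 15.5 = 0.213.
For two independent groups with equal n: n = 2·((z_{α} + z_β) / d)².
z_{α} + z_β = 2.326 + 1.645 = 3.971.
n = 2 × (3.971 / 0.213)² = 2 × 18.643² = 2 × 347.57 = 695.1.
Round up to the next whole participant.

n = 696 per group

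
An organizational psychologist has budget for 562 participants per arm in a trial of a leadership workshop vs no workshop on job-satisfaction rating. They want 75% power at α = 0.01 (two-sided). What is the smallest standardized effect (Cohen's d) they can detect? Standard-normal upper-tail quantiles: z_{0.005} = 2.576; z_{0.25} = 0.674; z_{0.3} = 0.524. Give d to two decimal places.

d_min ≈ 0.19

For two independent groups of n = 562 each: d_min = (z_{α/2} + z_β)·√(2/n).
z-sum = 2.576 + 0.674 = 3.250.
d_min = 3.250 × √(2/562) = 3.250 × 0.0597 = 0.194.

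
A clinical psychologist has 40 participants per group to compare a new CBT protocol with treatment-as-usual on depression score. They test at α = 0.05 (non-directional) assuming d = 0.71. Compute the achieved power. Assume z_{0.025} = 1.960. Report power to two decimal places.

For two equal groups, power = Φ(d·√(n/2) − z_{α/2}).
d·√(n/2) = 0.71 × √(40/2) = 0.71 × 4.472 = 3.175.
z_β = 3.175 − 1.960 = 1.215.
Power = Φ(1.215) = 0.888.

power ≈ 0.89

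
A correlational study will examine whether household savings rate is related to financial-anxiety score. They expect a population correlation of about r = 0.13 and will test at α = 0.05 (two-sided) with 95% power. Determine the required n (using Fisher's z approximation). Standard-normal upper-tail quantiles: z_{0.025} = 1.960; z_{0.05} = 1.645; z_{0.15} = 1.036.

Fisher's z: C = ½·ln((1+r)/(1−r)) = ½·ln(1.2989) = 0.1307.
n = ((z_{α/2} + z_β)/C)² + 3.
(1.960 + 1.645) / 0.1307 = 3.605 / 0.1307 = 27.582.
n = 27.582² + 3 = 760.78 + 3 = 763.8.
Round up.

n = 764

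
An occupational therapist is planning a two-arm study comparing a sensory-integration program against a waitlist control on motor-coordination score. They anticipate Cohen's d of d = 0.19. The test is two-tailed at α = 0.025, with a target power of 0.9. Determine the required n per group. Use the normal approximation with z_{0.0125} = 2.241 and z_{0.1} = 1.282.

n = 688 per group

For two independent groups with equal n: n = 2·((z_{α/2} + z_β) / d)².
z_{α/2} + z_β = 2.241 + 1.282 = 3.523.
n = 2 × (3.523 / 0.19)² = 2 × 18.542² = 2 × 343.81 = 687.6.
Round up to the next whole participant.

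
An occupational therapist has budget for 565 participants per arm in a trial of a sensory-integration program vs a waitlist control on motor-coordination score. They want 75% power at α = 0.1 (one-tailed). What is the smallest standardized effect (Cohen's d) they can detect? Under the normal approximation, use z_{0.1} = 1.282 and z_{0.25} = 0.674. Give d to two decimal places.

For two independent groups of n = 565 each: d_min = (z_{α} + z_β)·√(2/n).
z-sum = 1.282 + 0.674 = 1.956.
d_min = 1.956 × √(2/565) = 1.956 × 0.0595 = 0.116.

d_min ≈ 0.12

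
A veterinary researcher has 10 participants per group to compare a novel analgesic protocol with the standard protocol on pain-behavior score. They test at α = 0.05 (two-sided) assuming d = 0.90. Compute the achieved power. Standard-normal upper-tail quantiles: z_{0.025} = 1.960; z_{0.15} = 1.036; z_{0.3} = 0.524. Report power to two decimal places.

power ≈ 0.52

For two equal groups, power = Φ(d·√(n/2) − z_{α/2}).
d·√(n/2) = 0.90 × √(10/2) = 0.90 × 2.236 = 2.012.
z_β = 2.012 − 1.960 = 0.052.
Power = Φ(0.052) = 0.521.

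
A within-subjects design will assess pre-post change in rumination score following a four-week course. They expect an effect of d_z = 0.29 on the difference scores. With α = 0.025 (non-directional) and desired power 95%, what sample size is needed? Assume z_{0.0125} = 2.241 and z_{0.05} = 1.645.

n = 180 pairs

For a paired (one-sample on differences) test: n = ((z_{α/2} + z_β) / d)².
z_{α/2} + z_β = 2.241 + 1.645 = 3.886.
n = (3.886 / 0.29)² = 13.400² = 179.56.
Round up.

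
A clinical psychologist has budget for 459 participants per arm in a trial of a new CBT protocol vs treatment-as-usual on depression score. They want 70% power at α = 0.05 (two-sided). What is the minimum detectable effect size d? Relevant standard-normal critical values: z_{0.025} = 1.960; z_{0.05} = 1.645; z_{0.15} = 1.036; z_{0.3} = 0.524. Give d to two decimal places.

For two independent groups of n = 459 each: d_min = (z_{α/2} + z_β)·√(2/n).
z-sum = 1.960 + 0.524 = 2.484.
d_min = 2.484 × √(2/459) = 2.484 × 0.0660 = 0.164.

d_min ≈ 0.16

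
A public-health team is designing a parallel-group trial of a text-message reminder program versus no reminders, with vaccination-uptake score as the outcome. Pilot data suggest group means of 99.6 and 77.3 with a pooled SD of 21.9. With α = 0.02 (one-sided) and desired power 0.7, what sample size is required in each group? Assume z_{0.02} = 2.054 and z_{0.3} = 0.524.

Cohen's d = |M₁ − M₂| / SD_pooled = |99.6 − 77.3| / 21.9 = 22.3 / 21.9 = 1.018.
For two independent groups with equal n: n = 2·((z_{α} + z_β) / d)².
z_{α} + z_β = 2.054 + 0.524 = 2.578.
n = 2 × (2.578 / 1.018)² = 2 × 2.532² = 2 × 6.41 = 12.8.
Round up to the next whole participant.

n = 13 per group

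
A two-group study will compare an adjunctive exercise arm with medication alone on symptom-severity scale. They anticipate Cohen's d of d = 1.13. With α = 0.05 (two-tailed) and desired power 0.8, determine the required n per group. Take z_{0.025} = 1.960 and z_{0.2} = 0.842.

n = 13 per group

For two independent groups with equal n: n = 2·((z_{α/2} + z_β) / d)².
z_{α/2} + z_β = 1.960 + 0.842 = 2.802.
n = 2 × (2.802 / 1.13)² = 2 × 2.480² = 2 × 6.15 = 12.3.
Round up to the next whole participant.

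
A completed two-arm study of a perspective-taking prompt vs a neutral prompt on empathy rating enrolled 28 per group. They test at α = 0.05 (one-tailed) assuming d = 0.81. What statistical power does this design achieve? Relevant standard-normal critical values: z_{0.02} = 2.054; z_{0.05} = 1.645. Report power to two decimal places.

For two equal groups, power = Φ(d·√(n/2) − z_{α}).
d·√(n/2) = 0.81 × √(28/2) = 0.81 × 3.742 = 3.031.
z_β = 3.031 − 1.645 = 1.386.
Power = Φ(1.386) = 0.917.

power ≈ 0.92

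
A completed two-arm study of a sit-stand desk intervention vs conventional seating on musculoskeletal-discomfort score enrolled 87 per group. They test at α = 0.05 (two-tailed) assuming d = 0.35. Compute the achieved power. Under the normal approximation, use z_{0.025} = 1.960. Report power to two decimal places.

For two equal groups, power = Φ(d·√(n/2) − z_{α/2}).
d·√(n/2) = 0.35 × √(87/2) = 0.35 × 6.595 = 2.308.
z_β = 2.308 − 1.960 = 0.348.
Power = Φ(0.348) = 0.636.

power ≈ 0.64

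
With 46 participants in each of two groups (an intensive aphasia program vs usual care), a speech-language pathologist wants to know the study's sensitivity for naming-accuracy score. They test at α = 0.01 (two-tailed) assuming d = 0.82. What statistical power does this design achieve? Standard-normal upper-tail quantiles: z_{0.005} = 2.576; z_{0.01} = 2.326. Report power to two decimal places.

power ≈ 0.91

For two equal groups, power = Φ(d·√(n/2) − z_{α/2}).
d·√(n/2) = 0.82 × √(46/2) = 0.82 × 4.796 = 3.933.
z_β = 3.933 − 2.576 = 1.357.
Power = Φ(1.357) = 0.913.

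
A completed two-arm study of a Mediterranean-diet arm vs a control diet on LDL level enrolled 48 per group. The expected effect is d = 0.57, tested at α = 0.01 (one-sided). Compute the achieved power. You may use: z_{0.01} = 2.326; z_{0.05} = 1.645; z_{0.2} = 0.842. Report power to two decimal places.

power ≈ 0.68

For two equal groups, power = Φ(d·√(n/2) − z_{α}).
d·√(n/2) = 0.57 × √(48/2) = 0.57 × 4.899 = 2.792.
z_β = 2.792 − 2.326 = 0.466.
Power = Φ(0.466) = 0.680.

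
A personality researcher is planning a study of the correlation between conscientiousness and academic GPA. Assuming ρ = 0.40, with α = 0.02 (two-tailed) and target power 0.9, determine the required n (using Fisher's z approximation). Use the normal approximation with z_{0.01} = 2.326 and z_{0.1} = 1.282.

n = 76

Fisher's z: C = ½·ln((1+r)/(1−r)) = ½·ln(2.3333) = 0.4236.
n = ((z_{α/2} + z_β)/C)² + 3.
(2.326 + 1.282) / 0.4236 = 3.608 / 0.4236 = 8.517.
n = 8.517² + 3 = 72.55 + 3 = 75.5.
Round up.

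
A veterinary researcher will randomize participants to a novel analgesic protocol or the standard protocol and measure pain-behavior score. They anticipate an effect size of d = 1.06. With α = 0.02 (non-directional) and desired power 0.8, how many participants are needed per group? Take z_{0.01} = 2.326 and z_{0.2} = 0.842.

n = 18 per group

For two independent groups with equal n: n = 2·((z_{α/2} + z_β) / d)².
z_{α/2} + z_β = 2.326 + 0.842 = 3.168.
n = 2 × (3.168 / 1.06)² = 2 × 2.989² = 2 × 8.93 = 17.9.
Round up to the next whole participant.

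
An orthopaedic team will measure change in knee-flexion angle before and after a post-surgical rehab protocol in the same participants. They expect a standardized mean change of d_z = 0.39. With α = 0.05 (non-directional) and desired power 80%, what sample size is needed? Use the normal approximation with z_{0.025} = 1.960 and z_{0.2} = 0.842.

n = 52 pairs

For a paired (one-sample on differences) test: n = ((z_{α/2} + z_β) / d)².
z_{α/2} + z_β = 1.960 + 0.842 = 2.802.
n = (2.802 / 0.39)² = 7.185² = 51.62.
Round up.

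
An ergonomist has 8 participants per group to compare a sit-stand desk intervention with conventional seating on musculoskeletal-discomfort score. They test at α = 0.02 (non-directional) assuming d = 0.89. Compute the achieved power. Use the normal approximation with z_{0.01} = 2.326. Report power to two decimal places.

power ≈ 0.29

For two equal groups, power = Φ(d·√(n/2) − z_{α/2}).
d·√(n/2) = 0.89 × √(8/2) = 0.89 × 2.000 = 1.780.
z_β = 1.780 − 2.326 = -0.546.
Power = Φ(-0.546) = 0.293.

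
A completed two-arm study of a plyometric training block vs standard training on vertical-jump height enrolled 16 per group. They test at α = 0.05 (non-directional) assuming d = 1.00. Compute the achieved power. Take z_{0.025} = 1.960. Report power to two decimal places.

For two equal groups, power = Φ(d·√(n/2) − z_{α/2}).
d·√(n/2) = 1.00 × √(16/2) = 1.00 × 2.828 = 2.828.
z_β = 2.828 − 1.960 = 0.868.
Power = Φ(0.868) = 0.807.

power ≈ 0.81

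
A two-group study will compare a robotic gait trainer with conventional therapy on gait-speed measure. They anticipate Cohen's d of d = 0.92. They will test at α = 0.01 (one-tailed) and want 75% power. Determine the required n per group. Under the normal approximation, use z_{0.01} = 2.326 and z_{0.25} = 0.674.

For two independent groups with equal n: n = 2·((z_{α} + z_β) / d)².
z_{α} + z_β = 2.326 + 0.674 = 3.000.
n = 2 × (3.000 / 0.92)² = 2 × 3.261² = 2 × 10.63 = 21.3.
Round up to the next whole participant.

n = 22 per group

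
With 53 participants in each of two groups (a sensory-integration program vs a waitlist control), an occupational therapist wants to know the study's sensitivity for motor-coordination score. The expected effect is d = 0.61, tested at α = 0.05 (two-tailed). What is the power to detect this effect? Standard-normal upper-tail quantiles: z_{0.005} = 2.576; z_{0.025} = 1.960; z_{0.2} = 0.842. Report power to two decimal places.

For two equal groups, power = Φ(d·√(n/2) − z_{α/2}).
d·√(n/2) = 0.61 × √(53/2) = 0.61 × 5.148 = 3.140.
z_β = 3.140 − 1.960 = 1.180.
Power = Φ(1.180) = 0.881.

power ≈ 0.88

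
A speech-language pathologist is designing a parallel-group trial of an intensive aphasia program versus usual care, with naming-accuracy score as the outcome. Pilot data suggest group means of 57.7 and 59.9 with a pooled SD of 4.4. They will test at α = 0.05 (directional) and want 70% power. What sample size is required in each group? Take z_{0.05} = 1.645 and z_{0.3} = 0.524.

n = 38 per group

Cohen's d = |M₁ − M₂| / SD_pooled = |57.7 − 59.9| / 4.4 = 2.2 / 4.4 = 0.500.
For two independent groups with equal n: n = 2·((z_{α} + z_β) / d)².
z_{α} + z_β = 1.645 + 0.524 = 2.169.
n = 2 × (2.169 / 0.500)² = 2 × 4.338² = 2 × 18.82 = 37.6.
Round up to the next whole participant.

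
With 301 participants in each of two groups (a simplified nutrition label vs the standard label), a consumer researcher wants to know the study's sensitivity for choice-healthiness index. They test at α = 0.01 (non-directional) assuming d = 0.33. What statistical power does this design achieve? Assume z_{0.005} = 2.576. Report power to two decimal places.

For two equal groups, power = Φ(d·√(n/2) − z_{α/2}).
d·√(n/2) = 0.33 × √(301/2) = 0.33 × 12.268 = 4.048.
z_β = 4.048 − 2.576 = 1.472.
Power = Φ(1.472) = 0.930.

power ≈ 0.93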